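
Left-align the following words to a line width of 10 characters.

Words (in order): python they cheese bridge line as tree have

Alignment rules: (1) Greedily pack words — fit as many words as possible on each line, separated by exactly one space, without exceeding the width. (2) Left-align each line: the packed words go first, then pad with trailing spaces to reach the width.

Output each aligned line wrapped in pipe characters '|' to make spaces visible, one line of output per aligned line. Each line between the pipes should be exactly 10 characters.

Line 1: ['python'] (min_width=6, slack=4)
Line 2: ['they'] (min_width=4, slack=6)
Line 3: ['cheese'] (min_width=6, slack=4)
Line 4: ['bridge'] (min_width=6, slack=4)
Line 5: ['line', 'as'] (min_width=7, slack=3)
Line 6: ['tree', 'have'] (min_width=9, slack=1)

Answer: |python    |
|they      |
|cheese    |
|bridge    |
|line as   |
|tree have |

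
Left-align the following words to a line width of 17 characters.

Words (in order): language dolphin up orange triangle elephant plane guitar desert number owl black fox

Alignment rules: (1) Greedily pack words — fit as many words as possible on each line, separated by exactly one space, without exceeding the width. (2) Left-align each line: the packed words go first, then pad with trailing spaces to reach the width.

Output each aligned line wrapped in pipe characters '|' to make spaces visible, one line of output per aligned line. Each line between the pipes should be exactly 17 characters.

Line 1: ['language', 'dolphin'] (min_width=16, slack=1)
Line 2: ['up', 'orange'] (min_width=9, slack=8)
Line 3: ['triangle', 'elephant'] (min_width=17, slack=0)
Line 4: ['plane', 'guitar'] (min_width=12, slack=5)
Line 5: ['desert', 'number', 'owl'] (min_width=17, slack=0)
Line 6: ['black', 'fox'] (min_width=9, slack=8)

Answer: |language dolphin |
|up orange        |
|triangle elephant|
|plane guitar     |
|desert number owl|
|black fox        |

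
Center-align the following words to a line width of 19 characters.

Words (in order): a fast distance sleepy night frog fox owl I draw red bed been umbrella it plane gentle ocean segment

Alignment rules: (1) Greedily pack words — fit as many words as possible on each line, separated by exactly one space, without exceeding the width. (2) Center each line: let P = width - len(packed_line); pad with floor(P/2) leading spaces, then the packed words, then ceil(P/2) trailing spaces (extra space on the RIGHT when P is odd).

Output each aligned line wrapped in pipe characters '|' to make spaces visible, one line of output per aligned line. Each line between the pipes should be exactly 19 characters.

Answer: |  a fast distance  |
| sleepy night frog |
|fox owl I draw red |
| bed been umbrella |
|  it plane gentle  |
|   ocean segment   |

Derivation:
Line 1: ['a', 'fast', 'distance'] (min_width=15, slack=4)
Line 2: ['sleepy', 'night', 'frog'] (min_width=17, slack=2)
Line 3: ['fox', 'owl', 'I', 'draw', 'red'] (min_width=18, slack=1)
Line 4: ['bed', 'been', 'umbrella'] (min_width=17, slack=2)
Line 5: ['it', 'plane', 'gentle'] (min_width=15, slack=4)
Line 6: ['ocean', 'segment'] (min_width=13, slack=6)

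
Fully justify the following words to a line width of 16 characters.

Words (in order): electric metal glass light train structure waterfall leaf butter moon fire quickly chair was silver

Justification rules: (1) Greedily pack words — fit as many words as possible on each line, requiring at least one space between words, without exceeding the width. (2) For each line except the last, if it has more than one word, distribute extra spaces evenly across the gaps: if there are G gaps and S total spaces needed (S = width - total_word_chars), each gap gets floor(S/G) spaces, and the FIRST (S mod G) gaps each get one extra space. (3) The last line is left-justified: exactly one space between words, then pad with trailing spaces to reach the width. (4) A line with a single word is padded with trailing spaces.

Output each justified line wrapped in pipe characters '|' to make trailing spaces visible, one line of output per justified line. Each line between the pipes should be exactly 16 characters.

Answer: |electric   metal|
|glass      light|
|train  structure|
|waterfall   leaf|
|butter moon fire|
|quickly    chair|
|was silver      |

Derivation:
Line 1: ['electric', 'metal'] (min_width=14, slack=2)
Line 2: ['glass', 'light'] (min_width=11, slack=5)
Line 3: ['train', 'structure'] (min_width=15, slack=1)
Line 4: ['waterfall', 'leaf'] (min_width=14, slack=2)
Line 5: ['butter', 'moon', 'fire'] (min_width=16, slack=0)
Line 6: ['quickly', 'chair'] (min_width=13, slack=3)
Line 7: ['was', 'silver'] (min_width=10, slack=6)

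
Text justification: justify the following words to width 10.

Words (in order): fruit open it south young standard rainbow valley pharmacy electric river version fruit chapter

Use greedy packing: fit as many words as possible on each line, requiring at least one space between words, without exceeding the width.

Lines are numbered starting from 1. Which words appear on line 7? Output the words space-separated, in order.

Line 1: ['fruit', 'open'] (min_width=10, slack=0)
Line 2: ['it', 'south'] (min_width=8, slack=2)
Line 3: ['young'] (min_width=5, slack=5)
Line 4: ['standard'] (min_width=8, slack=2)
Line 5: ['rainbow'] (min_width=7, slack=3)
Line 6: ['valley'] (min_width=6, slack=4)
Line 7: ['pharmacy'] (min_width=8, slack=2)
Line 8: ['electric'] (min_width=8, slack=2)
Line 9: ['river'] (min_width=5, slack=5)
Line 10: ['version'] (min_width=7, slack=3)
Line 11: ['fruit'] (min_width=5, slack=5)
Line 12: ['chapter'] (min_width=7, slack=3)

Answer: pharmacy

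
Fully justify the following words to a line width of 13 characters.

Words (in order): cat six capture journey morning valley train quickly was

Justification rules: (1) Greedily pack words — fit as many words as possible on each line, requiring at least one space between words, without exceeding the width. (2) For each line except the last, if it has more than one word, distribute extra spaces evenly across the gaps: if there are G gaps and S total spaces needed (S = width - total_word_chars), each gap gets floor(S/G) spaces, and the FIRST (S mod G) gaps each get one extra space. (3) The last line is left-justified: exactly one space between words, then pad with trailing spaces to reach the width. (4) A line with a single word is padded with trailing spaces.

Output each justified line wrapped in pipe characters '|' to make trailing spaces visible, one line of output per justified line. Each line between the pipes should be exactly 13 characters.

Line 1: ['cat', 'six'] (min_width=7, slack=6)
Line 2: ['capture'] (min_width=7, slack=6)
Line 3: ['journey'] (min_width=7, slack=6)
Line 4: ['morning'] (min_width=7, slack=6)
Line 5: ['valley', 'train'] (min_width=12, slack=1)
Line 6: ['quickly', 'was'] (min_width=11, slack=2)

Answer: |cat       six|
|capture      |
|journey      |
|morning      |
|valley  train|
|quickly was  |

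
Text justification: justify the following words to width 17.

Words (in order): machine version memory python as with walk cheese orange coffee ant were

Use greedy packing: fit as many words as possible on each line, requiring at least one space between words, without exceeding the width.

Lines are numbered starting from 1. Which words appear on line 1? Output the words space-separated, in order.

Line 1: ['machine', 'version'] (min_width=15, slack=2)
Line 2: ['memory', 'python', 'as'] (min_width=16, slack=1)
Line 3: ['with', 'walk', 'cheese'] (min_width=16, slack=1)
Line 4: ['orange', 'coffee', 'ant'] (min_width=17, slack=0)
Line 5: ['were'] (min_width=4, slack=13)

Answer: machine version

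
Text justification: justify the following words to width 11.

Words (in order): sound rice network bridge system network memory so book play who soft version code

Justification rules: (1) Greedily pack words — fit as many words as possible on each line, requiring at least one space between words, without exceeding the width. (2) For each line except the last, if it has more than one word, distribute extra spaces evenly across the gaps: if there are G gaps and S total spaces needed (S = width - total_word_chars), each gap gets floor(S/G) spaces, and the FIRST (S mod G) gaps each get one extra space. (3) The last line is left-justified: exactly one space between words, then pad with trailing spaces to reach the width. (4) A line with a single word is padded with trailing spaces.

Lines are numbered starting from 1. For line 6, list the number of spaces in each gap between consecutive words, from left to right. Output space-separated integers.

Answer: 3

Derivation:
Line 1: ['sound', 'rice'] (min_width=10, slack=1)
Line 2: ['network'] (min_width=7, slack=4)
Line 3: ['bridge'] (min_width=6, slack=5)
Line 4: ['system'] (min_width=6, slack=5)
Line 5: ['network'] (min_width=7, slack=4)
Line 6: ['memory', 'so'] (min_width=9, slack=2)
Line 7: ['book', 'play'] (min_width=9, slack=2)
Line 8: ['who', 'soft'] (min_width=8, slack=3)
Line 9: ['version'] (min_width=7, slack=4)
Line 10: ['code'] (min_width=4, slack=7)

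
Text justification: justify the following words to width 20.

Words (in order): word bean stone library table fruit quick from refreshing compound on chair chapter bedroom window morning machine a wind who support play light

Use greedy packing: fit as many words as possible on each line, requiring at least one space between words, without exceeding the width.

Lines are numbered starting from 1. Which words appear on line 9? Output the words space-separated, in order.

Line 1: ['word', 'bean', 'stone'] (min_width=15, slack=5)
Line 2: ['library', 'table', 'fruit'] (min_width=19, slack=1)
Line 3: ['quick', 'from'] (min_width=10, slack=10)
Line 4: ['refreshing', 'compound'] (min_width=19, slack=1)
Line 5: ['on', 'chair', 'chapter'] (min_width=16, slack=4)
Line 6: ['bedroom', 'window'] (min_width=14, slack=6)
Line 7: ['morning', 'machine', 'a'] (min_width=17, slack=3)
Line 8: ['wind', 'who', 'support'] (min_width=16, slack=4)
Line 9: ['play', 'light'] (min_width=10, slack=10)

Answer: play light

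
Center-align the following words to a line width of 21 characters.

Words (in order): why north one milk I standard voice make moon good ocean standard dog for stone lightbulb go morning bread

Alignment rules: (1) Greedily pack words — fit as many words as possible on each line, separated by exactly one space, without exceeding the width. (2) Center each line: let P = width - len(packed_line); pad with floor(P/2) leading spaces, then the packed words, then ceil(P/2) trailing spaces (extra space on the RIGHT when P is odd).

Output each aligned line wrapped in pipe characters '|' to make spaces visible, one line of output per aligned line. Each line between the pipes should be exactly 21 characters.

Answer: |why north one milk I |
| standard voice make |
|   moon good ocean   |
|  standard dog for   |
| stone lightbulb go  |
|    morning bread    |

Derivation:
Line 1: ['why', 'north', 'one', 'milk', 'I'] (min_width=20, slack=1)
Line 2: ['standard', 'voice', 'make'] (min_width=19, slack=2)
Line 3: ['moon', 'good', 'ocean'] (min_width=15, slack=6)
Line 4: ['standard', 'dog', 'for'] (min_width=16, slack=5)
Line 5: ['stone', 'lightbulb', 'go'] (min_width=18, slack=3)
Line 6: ['morning', 'bread'] (min_width=13, slack=8)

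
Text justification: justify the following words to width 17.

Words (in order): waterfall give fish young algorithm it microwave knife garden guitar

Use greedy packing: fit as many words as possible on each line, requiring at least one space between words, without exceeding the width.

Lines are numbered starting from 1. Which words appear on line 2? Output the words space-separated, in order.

Answer: fish young

Derivation:
Line 1: ['waterfall', 'give'] (min_width=14, slack=3)
Line 2: ['fish', 'young'] (min_width=10, slack=7)
Line 3: ['algorithm', 'it'] (min_width=12, slack=5)
Line 4: ['microwave', 'knife'] (min_width=15, slack=2)
Line 5: ['garden', 'guitar'] (min_width=13, slack=4)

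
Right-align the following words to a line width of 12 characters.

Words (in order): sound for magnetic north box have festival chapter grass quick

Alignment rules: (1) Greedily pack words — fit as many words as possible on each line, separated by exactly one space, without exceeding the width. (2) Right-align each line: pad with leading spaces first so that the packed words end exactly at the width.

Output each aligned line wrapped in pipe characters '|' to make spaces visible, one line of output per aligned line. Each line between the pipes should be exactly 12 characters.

Line 1: ['sound', 'for'] (min_width=9, slack=3)
Line 2: ['magnetic'] (min_width=8, slack=4)
Line 3: ['north', 'box'] (min_width=9, slack=3)
Line 4: ['have'] (min_width=4, slack=8)
Line 5: ['festival'] (min_width=8, slack=4)
Line 6: ['chapter'] (min_width=7, slack=5)
Line 7: ['grass', 'quick'] (min_width=11, slack=1)

Answer: |   sound for|
|    magnetic|
|   north box|
|        have|
|    festival|
|     chapter|
| grass quick|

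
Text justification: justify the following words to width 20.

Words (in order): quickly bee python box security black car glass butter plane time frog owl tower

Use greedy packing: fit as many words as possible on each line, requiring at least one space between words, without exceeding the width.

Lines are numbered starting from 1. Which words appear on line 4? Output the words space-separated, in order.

Line 1: ['quickly', 'bee', 'python'] (min_width=18, slack=2)
Line 2: ['box', 'security', 'black'] (min_width=18, slack=2)
Line 3: ['car', 'glass', 'butter'] (min_width=16, slack=4)
Line 4: ['plane', 'time', 'frog', 'owl'] (min_width=19, slack=1)
Line 5: ['tower'] (min_width=5, slack=15)

Answer: plane time frog owl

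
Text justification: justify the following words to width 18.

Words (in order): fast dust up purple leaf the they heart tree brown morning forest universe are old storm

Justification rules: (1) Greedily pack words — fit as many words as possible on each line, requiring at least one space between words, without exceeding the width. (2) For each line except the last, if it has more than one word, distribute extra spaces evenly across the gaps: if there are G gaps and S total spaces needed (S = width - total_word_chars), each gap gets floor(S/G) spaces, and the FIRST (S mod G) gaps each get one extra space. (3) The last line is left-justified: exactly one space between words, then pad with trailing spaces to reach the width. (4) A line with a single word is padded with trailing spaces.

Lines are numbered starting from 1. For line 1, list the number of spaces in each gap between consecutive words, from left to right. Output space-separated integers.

Line 1: ['fast', 'dust', 'up'] (min_width=12, slack=6)
Line 2: ['purple', 'leaf', 'the'] (min_width=15, slack=3)
Line 3: ['they', 'heart', 'tree'] (min_width=15, slack=3)
Line 4: ['brown', 'morning'] (min_width=13, slack=5)
Line 5: ['forest', 'universe'] (min_width=15, slack=3)
Line 6: ['are', 'old', 'storm'] (min_width=13, slack=5)

Answer: 4 4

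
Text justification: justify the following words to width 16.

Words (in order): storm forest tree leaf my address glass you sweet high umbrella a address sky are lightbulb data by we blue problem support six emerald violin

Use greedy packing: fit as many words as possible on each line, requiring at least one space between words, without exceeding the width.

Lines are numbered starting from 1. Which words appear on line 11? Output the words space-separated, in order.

Line 1: ['storm', 'forest'] (min_width=12, slack=4)
Line 2: ['tree', 'leaf', 'my'] (min_width=12, slack=4)
Line 3: ['address', 'glass'] (min_width=13, slack=3)
Line 4: ['you', 'sweet', 'high'] (min_width=14, slack=2)
Line 5: ['umbrella', 'a'] (min_width=10, slack=6)
Line 6: ['address', 'sky', 'are'] (min_width=15, slack=1)
Line 7: ['lightbulb', 'data'] (min_width=14, slack=2)
Line 8: ['by', 'we', 'blue'] (min_width=10, slack=6)
Line 9: ['problem', 'support'] (min_width=15, slack=1)
Line 10: ['six', 'emerald'] (min_width=11, slack=5)
Line 11: ['violin'] (min_width=6, slack=10)

Answer: violin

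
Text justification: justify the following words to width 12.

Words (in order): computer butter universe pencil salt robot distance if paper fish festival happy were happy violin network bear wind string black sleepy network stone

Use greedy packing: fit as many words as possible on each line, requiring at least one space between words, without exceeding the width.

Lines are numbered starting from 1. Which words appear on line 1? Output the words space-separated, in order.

Line 1: ['computer'] (min_width=8, slack=4)
Line 2: ['butter'] (min_width=6, slack=6)
Line 3: ['universe'] (min_width=8, slack=4)
Line 4: ['pencil', 'salt'] (min_width=11, slack=1)
Line 5: ['robot'] (min_width=5, slack=7)
Line 6: ['distance', 'if'] (min_width=11, slack=1)
Line 7: ['paper', 'fish'] (min_width=10, slack=2)
Line 8: ['festival'] (min_width=8, slack=4)
Line 9: ['happy', 'were'] (min_width=10, slack=2)
Line 10: ['happy', 'violin'] (min_width=12, slack=0)
Line 11: ['network', 'bear'] (min_width=12, slack=0)
Line 12: ['wind', 'string'] (min_width=11, slack=1)
Line 13: ['black', 'sleepy'] (min_width=12, slack=0)
Line 14: ['network'] (min_width=7, slack=5)
Line 15: ['stone'] (min_width=5, slack=7)

Answer: computer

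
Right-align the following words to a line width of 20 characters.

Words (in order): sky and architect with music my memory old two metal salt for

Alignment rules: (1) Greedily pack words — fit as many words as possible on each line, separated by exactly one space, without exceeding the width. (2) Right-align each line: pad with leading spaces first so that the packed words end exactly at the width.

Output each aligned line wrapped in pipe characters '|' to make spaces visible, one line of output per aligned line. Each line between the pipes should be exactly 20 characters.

Line 1: ['sky', 'and', 'architect'] (min_width=17, slack=3)
Line 2: ['with', 'music', 'my', 'memory'] (min_width=20, slack=0)
Line 3: ['old', 'two', 'metal', 'salt'] (min_width=18, slack=2)
Line 4: ['for'] (min_width=3, slack=17)

Answer: |   sky and architect|
|with music my memory|
|  old two metal salt|
|                 for|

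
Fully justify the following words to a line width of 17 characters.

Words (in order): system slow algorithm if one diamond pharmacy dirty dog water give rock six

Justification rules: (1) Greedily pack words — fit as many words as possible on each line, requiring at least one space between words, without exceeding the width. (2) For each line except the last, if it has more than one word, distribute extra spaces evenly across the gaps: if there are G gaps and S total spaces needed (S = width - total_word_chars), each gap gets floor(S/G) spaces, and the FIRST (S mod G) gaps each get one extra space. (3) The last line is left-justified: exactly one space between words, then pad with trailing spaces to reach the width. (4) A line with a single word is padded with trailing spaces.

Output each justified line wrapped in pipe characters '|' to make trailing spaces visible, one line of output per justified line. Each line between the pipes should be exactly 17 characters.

Line 1: ['system', 'slow'] (min_width=11, slack=6)
Line 2: ['algorithm', 'if', 'one'] (min_width=16, slack=1)
Line 3: ['diamond', 'pharmacy'] (min_width=16, slack=1)
Line 4: ['dirty', 'dog', 'water'] (min_width=15, slack=2)
Line 5: ['give', 'rock', 'six'] (min_width=13, slack=4)

Answer: |system       slow|
|algorithm  if one|
|diamond  pharmacy|
|dirty  dog  water|
|give rock six    |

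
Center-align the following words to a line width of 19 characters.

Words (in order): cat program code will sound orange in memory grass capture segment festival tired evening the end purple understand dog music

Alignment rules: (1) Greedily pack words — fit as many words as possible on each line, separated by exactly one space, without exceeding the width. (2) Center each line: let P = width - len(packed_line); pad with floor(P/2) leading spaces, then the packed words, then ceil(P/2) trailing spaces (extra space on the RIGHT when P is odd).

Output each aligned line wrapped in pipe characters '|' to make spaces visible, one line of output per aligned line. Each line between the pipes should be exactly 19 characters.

Line 1: ['cat', 'program', 'code'] (min_width=16, slack=3)
Line 2: ['will', 'sound', 'orange'] (min_width=17, slack=2)
Line 3: ['in', 'memory', 'grass'] (min_width=15, slack=4)
Line 4: ['capture', 'segment'] (min_width=15, slack=4)
Line 5: ['festival', 'tired'] (min_width=14, slack=5)
Line 6: ['evening', 'the', 'end'] (min_width=15, slack=4)
Line 7: ['purple', 'understand'] (min_width=17, slack=2)
Line 8: ['dog', 'music'] (min_width=9, slack=10)

Answer: | cat program code  |
| will sound orange |
|  in memory grass  |
|  capture segment  |
|  festival tired   |
|  evening the end  |
| purple understand |
|     dog music     |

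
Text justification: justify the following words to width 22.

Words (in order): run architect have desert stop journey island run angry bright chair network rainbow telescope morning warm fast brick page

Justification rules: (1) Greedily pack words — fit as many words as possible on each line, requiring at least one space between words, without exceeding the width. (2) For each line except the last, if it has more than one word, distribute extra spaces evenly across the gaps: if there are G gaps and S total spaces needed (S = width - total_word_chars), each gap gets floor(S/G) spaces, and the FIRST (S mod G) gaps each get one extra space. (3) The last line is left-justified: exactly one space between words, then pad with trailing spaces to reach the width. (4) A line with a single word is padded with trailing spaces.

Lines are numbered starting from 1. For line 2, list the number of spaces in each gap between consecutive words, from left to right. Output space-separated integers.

Answer: 3 2

Derivation:
Line 1: ['run', 'architect', 'have'] (min_width=18, slack=4)
Line 2: ['desert', 'stop', 'journey'] (min_width=19, slack=3)
Line 3: ['island', 'run', 'angry'] (min_width=16, slack=6)
Line 4: ['bright', 'chair', 'network'] (min_width=20, slack=2)
Line 5: ['rainbow', 'telescope'] (min_width=17, slack=5)
Line 6: ['morning', 'warm', 'fast'] (min_width=17, slack=5)
Line 7: ['brick', 'page'] (min_width=10, slack=12)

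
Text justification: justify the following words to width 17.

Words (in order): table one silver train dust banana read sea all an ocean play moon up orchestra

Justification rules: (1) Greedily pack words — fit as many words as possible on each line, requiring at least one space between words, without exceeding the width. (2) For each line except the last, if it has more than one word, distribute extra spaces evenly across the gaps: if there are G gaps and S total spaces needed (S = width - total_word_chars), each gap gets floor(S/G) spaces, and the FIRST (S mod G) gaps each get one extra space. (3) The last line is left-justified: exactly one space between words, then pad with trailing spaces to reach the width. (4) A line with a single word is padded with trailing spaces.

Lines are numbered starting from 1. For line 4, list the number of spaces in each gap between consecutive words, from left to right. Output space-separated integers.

Line 1: ['table', 'one', 'silver'] (min_width=16, slack=1)
Line 2: ['train', 'dust', 'banana'] (min_width=17, slack=0)
Line 3: ['read', 'sea', 'all', 'an'] (min_width=15, slack=2)
Line 4: ['ocean', 'play', 'moon'] (min_width=15, slack=2)
Line 5: ['up', 'orchestra'] (min_width=12, slack=5)

Answer: 2 2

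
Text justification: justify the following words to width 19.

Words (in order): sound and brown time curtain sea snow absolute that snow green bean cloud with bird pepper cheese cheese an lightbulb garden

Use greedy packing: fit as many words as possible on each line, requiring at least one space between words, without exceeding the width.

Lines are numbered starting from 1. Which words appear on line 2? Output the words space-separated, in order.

Line 1: ['sound', 'and', 'brown'] (min_width=15, slack=4)
Line 2: ['time', 'curtain', 'sea'] (min_width=16, slack=3)
Line 3: ['snow', 'absolute', 'that'] (min_width=18, slack=1)
Line 4: ['snow', 'green', 'bean'] (min_width=15, slack=4)
Line 5: ['cloud', 'with', 'bird'] (min_width=15, slack=4)
Line 6: ['pepper', 'cheese'] (min_width=13, slack=6)
Line 7: ['cheese', 'an', 'lightbulb'] (min_width=19, slack=0)
Line 8: ['garden'] (min_width=6, slack=13)

Answer: time curtain sea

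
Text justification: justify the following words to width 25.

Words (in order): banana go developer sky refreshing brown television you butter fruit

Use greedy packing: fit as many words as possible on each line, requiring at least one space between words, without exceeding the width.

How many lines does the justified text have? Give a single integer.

Line 1: ['banana', 'go', 'developer', 'sky'] (min_width=23, slack=2)
Line 2: ['refreshing', 'brown'] (min_width=16, slack=9)
Line 3: ['television', 'you', 'butter'] (min_width=21, slack=4)
Line 4: ['fruit'] (min_width=5, slack=20)
Total lines: 4

Answer: 4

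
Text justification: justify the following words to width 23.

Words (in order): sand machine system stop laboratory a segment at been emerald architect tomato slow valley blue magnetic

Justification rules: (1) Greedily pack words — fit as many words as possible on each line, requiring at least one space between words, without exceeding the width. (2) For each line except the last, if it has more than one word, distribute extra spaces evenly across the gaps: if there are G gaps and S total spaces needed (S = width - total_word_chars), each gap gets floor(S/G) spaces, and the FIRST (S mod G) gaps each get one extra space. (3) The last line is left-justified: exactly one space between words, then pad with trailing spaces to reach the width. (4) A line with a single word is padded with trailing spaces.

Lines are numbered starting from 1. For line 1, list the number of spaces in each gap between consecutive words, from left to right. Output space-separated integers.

Answer: 3 3

Derivation:
Line 1: ['sand', 'machine', 'system'] (min_width=19, slack=4)
Line 2: ['stop', 'laboratory', 'a'] (min_width=17, slack=6)
Line 3: ['segment', 'at', 'been', 'emerald'] (min_width=23, slack=0)
Line 4: ['architect', 'tomato', 'slow'] (min_width=21, slack=2)
Line 5: ['valley', 'blue', 'magnetic'] (min_width=20, slack=3)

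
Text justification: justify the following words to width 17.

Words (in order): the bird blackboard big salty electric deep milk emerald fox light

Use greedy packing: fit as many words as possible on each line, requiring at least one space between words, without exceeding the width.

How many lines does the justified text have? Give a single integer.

Line 1: ['the', 'bird'] (min_width=8, slack=9)
Line 2: ['blackboard', 'big'] (min_width=14, slack=3)
Line 3: ['salty', 'electric'] (min_width=14, slack=3)
Line 4: ['deep', 'milk', 'emerald'] (min_width=17, slack=0)
Line 5: ['fox', 'light'] (min_width=9, slack=8)
Total lines: 5

Answer: 5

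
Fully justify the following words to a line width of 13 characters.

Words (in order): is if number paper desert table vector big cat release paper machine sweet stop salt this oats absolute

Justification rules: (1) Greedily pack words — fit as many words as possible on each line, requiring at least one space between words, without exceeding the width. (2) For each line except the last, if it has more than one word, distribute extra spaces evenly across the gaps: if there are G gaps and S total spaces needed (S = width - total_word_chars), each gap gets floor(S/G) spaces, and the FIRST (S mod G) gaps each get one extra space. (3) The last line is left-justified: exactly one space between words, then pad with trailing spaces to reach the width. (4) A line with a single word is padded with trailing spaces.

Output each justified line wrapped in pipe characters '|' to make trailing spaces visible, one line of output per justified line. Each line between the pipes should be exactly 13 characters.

Line 1: ['is', 'if', 'number'] (min_width=12, slack=1)
Line 2: ['paper', 'desert'] (min_width=12, slack=1)
Line 3: ['table', 'vector'] (min_width=12, slack=1)
Line 4: ['big', 'cat'] (min_width=7, slack=6)
Line 5: ['release', 'paper'] (min_width=13, slack=0)
Line 6: ['machine', 'sweet'] (min_width=13, slack=0)
Line 7: ['stop', 'salt'] (min_width=9, slack=4)
Line 8: ['this', 'oats'] (min_width=9, slack=4)
Line 9: ['absolute'] (min_width=8, slack=5)

Answer: |is  if number|
|paper  desert|
|table  vector|
|big       cat|
|release paper|
|machine sweet|
|stop     salt|
|this     oats|
|absolute     |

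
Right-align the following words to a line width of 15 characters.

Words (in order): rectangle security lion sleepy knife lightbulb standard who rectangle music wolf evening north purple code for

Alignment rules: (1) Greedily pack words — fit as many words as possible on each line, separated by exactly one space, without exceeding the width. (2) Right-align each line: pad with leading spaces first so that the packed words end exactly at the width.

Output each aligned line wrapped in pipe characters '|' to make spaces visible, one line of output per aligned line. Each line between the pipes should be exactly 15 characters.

Line 1: ['rectangle'] (min_width=9, slack=6)
Line 2: ['security', 'lion'] (min_width=13, slack=2)
Line 3: ['sleepy', 'knife'] (min_width=12, slack=3)
Line 4: ['lightbulb'] (min_width=9, slack=6)
Line 5: ['standard', 'who'] (min_width=12, slack=3)
Line 6: ['rectangle', 'music'] (min_width=15, slack=0)
Line 7: ['wolf', 'evening'] (min_width=12, slack=3)
Line 8: ['north', 'purple'] (min_width=12, slack=3)
Line 9: ['code', 'for'] (min_width=8, slack=7)

Answer: |      rectangle|
|  security lion|
|   sleepy knife|
|      lightbulb|
|   standard who|
|rectangle music|
|   wolf evening|
|   north purple|
|       code for|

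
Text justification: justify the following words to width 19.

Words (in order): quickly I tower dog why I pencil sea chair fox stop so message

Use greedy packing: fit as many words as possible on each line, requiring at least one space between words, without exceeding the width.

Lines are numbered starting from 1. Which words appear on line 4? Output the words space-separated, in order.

Line 1: ['quickly', 'I', 'tower', 'dog'] (min_width=19, slack=0)
Line 2: ['why', 'I', 'pencil', 'sea'] (min_width=16, slack=3)
Line 3: ['chair', 'fox', 'stop', 'so'] (min_width=17, slack=2)
Line 4: ['message'] (min_width=7, slack=12)

Answer: message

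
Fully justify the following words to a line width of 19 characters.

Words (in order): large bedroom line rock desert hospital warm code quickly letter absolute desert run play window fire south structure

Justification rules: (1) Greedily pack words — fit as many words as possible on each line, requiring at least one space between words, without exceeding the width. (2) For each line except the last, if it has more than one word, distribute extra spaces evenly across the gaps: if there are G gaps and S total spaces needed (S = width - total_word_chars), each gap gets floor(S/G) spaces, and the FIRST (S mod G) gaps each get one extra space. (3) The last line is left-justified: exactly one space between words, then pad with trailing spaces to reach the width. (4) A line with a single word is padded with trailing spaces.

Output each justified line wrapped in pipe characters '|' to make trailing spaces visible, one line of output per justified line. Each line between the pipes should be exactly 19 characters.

Answer: |large  bedroom line|
|rock         desert|
|hospital  warm code|
|quickly      letter|
|absolute desert run|
|play   window  fire|
|south structure    |

Derivation:
Line 1: ['large', 'bedroom', 'line'] (min_width=18, slack=1)
Line 2: ['rock', 'desert'] (min_width=11, slack=8)
Line 3: ['hospital', 'warm', 'code'] (min_width=18, slack=1)
Line 4: ['quickly', 'letter'] (min_width=14, slack=5)
Line 5: ['absolute', 'desert', 'run'] (min_width=19, slack=0)
Line 6: ['play', 'window', 'fire'] (min_width=16, slack=3)
Line 7: ['south', 'structure'] (min_width=15, slack=4)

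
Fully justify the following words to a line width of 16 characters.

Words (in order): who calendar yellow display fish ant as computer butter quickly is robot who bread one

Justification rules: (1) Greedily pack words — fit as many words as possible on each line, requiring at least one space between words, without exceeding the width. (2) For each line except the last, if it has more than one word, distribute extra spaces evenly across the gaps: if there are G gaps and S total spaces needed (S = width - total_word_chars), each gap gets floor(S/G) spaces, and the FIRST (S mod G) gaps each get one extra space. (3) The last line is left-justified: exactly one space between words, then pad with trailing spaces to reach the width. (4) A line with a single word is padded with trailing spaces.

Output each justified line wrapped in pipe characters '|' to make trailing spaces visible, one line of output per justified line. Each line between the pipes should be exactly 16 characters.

Answer: |who     calendar|
|yellow   display|
|fish    ant   as|
|computer  butter|
|quickly is robot|
|who bread one   |

Derivation:
Line 1: ['who', 'calendar'] (min_width=12, slack=4)
Line 2: ['yellow', 'display'] (min_width=14, slack=2)
Line 3: ['fish', 'ant', 'as'] (min_width=11, slack=5)
Line 4: ['computer', 'butter'] (min_width=15, slack=1)
Line 5: ['quickly', 'is', 'robot'] (min_width=16, slack=0)
Line 6: ['who', 'bread', 'one'] (min_width=13, slack=3)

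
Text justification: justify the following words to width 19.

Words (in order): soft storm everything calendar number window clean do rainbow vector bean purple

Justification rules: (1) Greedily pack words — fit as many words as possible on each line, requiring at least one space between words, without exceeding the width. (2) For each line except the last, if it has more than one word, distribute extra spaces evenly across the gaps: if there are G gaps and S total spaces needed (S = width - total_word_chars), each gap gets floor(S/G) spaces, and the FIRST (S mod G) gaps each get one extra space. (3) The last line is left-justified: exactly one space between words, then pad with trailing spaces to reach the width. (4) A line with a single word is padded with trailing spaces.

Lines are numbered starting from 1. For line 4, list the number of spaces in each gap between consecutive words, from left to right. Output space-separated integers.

Answer: 2 2

Derivation:
Line 1: ['soft', 'storm'] (min_width=10, slack=9)
Line 2: ['everything', 'calendar'] (min_width=19, slack=0)
Line 3: ['number', 'window', 'clean'] (min_width=19, slack=0)
Line 4: ['do', 'rainbow', 'vector'] (min_width=17, slack=2)
Line 5: ['bean', 'purple'] (min_width=11, slack=8)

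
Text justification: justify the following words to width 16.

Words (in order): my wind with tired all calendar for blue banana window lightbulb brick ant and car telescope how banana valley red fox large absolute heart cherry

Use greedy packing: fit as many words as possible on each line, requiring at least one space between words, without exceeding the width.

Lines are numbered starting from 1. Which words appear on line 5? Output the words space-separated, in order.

Line 1: ['my', 'wind', 'with'] (min_width=12, slack=4)
Line 2: ['tired', 'all'] (min_width=9, slack=7)
Line 3: ['calendar', 'for'] (min_width=12, slack=4)
Line 4: ['blue', 'banana'] (min_width=11, slack=5)
Line 5: ['window', 'lightbulb'] (min_width=16, slack=0)
Line 6: ['brick', 'ant', 'and'] (min_width=13, slack=3)
Line 7: ['car', 'telescope'] (min_width=13, slack=3)
Line 8: ['how', 'banana'] (min_width=10, slack=6)
Line 9: ['valley', 'red', 'fox'] (min_width=14, slack=2)
Line 10: ['large', 'absolute'] (min_width=14, slack=2)
Line 11: ['heart', 'cherry'] (min_width=12, slack=4)

Answer: window lightbulb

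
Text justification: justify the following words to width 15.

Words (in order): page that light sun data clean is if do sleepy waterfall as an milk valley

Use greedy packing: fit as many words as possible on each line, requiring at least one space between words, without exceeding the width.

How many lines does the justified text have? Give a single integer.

Answer: 5

Derivation:
Line 1: ['page', 'that', 'light'] (min_width=15, slack=0)
Line 2: ['sun', 'data', 'clean'] (min_width=14, slack=1)
Line 3: ['is', 'if', 'do', 'sleepy'] (min_width=15, slack=0)
Line 4: ['waterfall', 'as', 'an'] (min_width=15, slack=0)
Line 5: ['milk', 'valley'] (min_width=11, slack=4)
Total lines: 5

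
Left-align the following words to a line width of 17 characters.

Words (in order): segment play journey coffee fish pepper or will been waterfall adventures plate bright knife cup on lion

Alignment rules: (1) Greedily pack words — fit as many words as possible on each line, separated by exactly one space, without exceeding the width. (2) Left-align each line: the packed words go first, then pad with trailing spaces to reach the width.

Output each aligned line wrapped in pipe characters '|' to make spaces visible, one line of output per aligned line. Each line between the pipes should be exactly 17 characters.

Line 1: ['segment', 'play'] (min_width=12, slack=5)
Line 2: ['journey', 'coffee'] (min_width=14, slack=3)
Line 3: ['fish', 'pepper', 'or'] (min_width=14, slack=3)
Line 4: ['will', 'been'] (min_width=9, slack=8)
Line 5: ['waterfall'] (min_width=9, slack=8)
Line 6: ['adventures', 'plate'] (min_width=16, slack=1)
Line 7: ['bright', 'knife', 'cup'] (min_width=16, slack=1)
Line 8: ['on', 'lion'] (min_width=7, slack=10)

Answer: |segment play     |
|journey coffee   |
|fish pepper or   |
|will been        |
|waterfall        |
|adventures plate |
|bright knife cup |
|on lion          |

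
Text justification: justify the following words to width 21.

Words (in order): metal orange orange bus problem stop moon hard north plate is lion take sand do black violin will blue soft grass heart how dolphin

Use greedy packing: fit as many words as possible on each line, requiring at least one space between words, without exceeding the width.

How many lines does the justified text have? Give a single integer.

Answer: 7

Derivation:
Line 1: ['metal', 'orange', 'orange'] (min_width=19, slack=2)
Line 2: ['bus', 'problem', 'stop', 'moon'] (min_width=21, slack=0)
Line 3: ['hard', 'north', 'plate', 'is'] (min_width=19, slack=2)
Line 4: ['lion', 'take', 'sand', 'do'] (min_width=17, slack=4)
Line 5: ['black', 'violin', 'will'] (min_width=17, slack=4)
Line 6: ['blue', 'soft', 'grass', 'heart'] (min_width=21, slack=0)
Line 7: ['how', 'dolphin'] (min_width=11, slack=10)
Total lines: 7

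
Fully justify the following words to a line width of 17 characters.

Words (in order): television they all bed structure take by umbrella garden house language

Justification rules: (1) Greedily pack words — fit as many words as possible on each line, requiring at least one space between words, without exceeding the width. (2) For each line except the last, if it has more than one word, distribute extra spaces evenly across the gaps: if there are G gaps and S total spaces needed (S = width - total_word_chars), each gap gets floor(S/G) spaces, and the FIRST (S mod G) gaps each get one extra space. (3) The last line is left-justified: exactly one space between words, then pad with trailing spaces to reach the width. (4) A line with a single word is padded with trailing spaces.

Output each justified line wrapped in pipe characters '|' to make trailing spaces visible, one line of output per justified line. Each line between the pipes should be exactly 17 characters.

Answer: |television   they|
|all bed structure|
|take  by umbrella|
|garden      house|
|language         |

Derivation:
Line 1: ['television', 'they'] (min_width=15, slack=2)
Line 2: ['all', 'bed', 'structure'] (min_width=17, slack=0)
Line 3: ['take', 'by', 'umbrella'] (min_width=16, slack=1)
Line 4: ['garden', 'house'] (min_width=12, slack=5)
Line 5: ['language'] (min_width=8, slack=9)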